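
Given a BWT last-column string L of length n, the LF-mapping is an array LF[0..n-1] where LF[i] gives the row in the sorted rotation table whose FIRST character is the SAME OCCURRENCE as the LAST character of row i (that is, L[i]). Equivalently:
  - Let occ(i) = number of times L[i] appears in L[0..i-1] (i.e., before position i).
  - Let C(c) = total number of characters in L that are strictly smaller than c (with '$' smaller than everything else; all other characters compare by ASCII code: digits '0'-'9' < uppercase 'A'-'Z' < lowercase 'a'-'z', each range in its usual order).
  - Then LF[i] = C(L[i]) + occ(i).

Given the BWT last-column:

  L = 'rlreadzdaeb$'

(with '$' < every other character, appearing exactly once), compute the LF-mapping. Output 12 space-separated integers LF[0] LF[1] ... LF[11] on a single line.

Char counts: '$':1, 'a':2, 'b':1, 'd':2, 'e':2, 'l':1, 'r':2, 'z':1
C (first-col start): C('$')=0, C('a')=1, C('b')=3, C('d')=4, C('e')=6, C('l')=8, C('r')=9, C('z')=11
L[0]='r': occ=0, LF[0]=C('r')+0=9+0=9
L[1]='l': occ=0, LF[1]=C('l')+0=8+0=8
L[2]='r': occ=1, LF[2]=C('r')+1=9+1=10
L[3]='e': occ=0, LF[3]=C('e')+0=6+0=6
L[4]='a': occ=0, LF[4]=C('a')+0=1+0=1
L[5]='d': occ=0, LF[5]=C('d')+0=4+0=4
L[6]='z': occ=0, LF[6]=C('z')+0=11+0=11
L[7]='d': occ=1, LF[7]=C('d')+1=4+1=5
L[8]='a': occ=1, LF[8]=C('a')+1=1+1=2
L[9]='e': occ=1, LF[9]=C('e')+1=6+1=7
L[10]='b': occ=0, LF[10]=C('b')+0=3+0=3
L[11]='$': occ=0, LF[11]=C('$')+0=0+0=0

Answer: 9 8 10 6 1 4 11 5 2 7 3 0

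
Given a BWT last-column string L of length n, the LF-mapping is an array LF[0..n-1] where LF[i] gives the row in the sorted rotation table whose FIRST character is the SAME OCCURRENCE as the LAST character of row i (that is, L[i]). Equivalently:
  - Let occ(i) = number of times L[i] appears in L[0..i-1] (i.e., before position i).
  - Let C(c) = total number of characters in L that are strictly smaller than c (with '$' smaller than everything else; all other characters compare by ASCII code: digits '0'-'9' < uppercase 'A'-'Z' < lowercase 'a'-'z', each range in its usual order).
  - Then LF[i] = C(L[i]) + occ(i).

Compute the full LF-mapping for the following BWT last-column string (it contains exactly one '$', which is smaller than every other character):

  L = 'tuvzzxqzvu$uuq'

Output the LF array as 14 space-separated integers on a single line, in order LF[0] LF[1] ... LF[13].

Answer: 3 4 8 11 12 10 1 13 9 5 0 6 7 2

Derivation:
Char counts: '$':1, 'q':2, 't':1, 'u':4, 'v':2, 'x':1, 'z':3
C (first-col start): C('$')=0, C('q')=1, C('t')=3, C('u')=4, C('v')=8, C('x')=10, C('z')=11
L[0]='t': occ=0, LF[0]=C('t')+0=3+0=3
L[1]='u': occ=0, LF[1]=C('u')+0=4+0=4
L[2]='v': occ=0, LF[2]=C('v')+0=8+0=8
L[3]='z': occ=0, LF[3]=C('z')+0=11+0=11
L[4]='z': occ=1, LF[4]=C('z')+1=11+1=12
L[5]='x': occ=0, LF[5]=C('x')+0=10+0=10
L[6]='q': occ=0, LF[6]=C('q')+0=1+0=1
L[7]='z': occ=2, LF[7]=C('z')+2=11+2=13
L[8]='v': occ=1, LF[8]=C('v')+1=8+1=9
L[9]='u': occ=1, LF[9]=C('u')+1=4+1=5
L[10]='$': occ=0, LF[10]=C('$')+0=0+0=0
L[11]='u': occ=2, LF[11]=C('u')+2=4+2=6
L[12]='u': occ=3, LF[12]=C('u')+3=4+3=7
L[13]='q': occ=1, LF[13]=C('q')+1=1+1=2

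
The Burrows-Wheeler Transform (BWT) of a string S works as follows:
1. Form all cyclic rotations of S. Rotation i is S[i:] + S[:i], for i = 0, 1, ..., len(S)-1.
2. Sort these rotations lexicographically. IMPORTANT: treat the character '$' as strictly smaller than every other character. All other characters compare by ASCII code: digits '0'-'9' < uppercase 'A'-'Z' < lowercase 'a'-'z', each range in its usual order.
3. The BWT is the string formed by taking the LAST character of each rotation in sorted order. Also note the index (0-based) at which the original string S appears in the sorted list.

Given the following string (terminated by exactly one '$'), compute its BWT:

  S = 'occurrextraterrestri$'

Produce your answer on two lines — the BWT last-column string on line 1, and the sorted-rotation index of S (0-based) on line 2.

Answer: iroctrrr$trrteueaxsce
8

Derivation:
All 21 rotations (rotation i = S[i:]+S[:i]):
  rot[0] = occurrextraterrestri$
  rot[1] = ccurrextraterrestri$o
  rot[2] = currextraterrestri$oc
  rot[3] = urrextraterrestri$occ
  rot[4] = rrextraterrestri$occu
  rot[5] = rextraterrestri$occur
  rot[6] = extraterrestri$occurr
  rot[7] = xtraterrestri$occurre
  rot[8] = traterrestri$occurrex
  rot[9] = raterrestri$occurrext
  rot[10] = aterrestri$occurrextr
  rot[11] = terrestri$occurrextra
  rot[12] = errestri$occurrextrat
  rot[13] = rrestri$occurrextrate
  rot[14] = restri$occurrextrater
  rot[15] = estri$occurrextraterr
  rot[16] = stri$occurrextraterre
  rot[17] = tri$occurrextraterres
  rot[18] = ri$occurrextraterrest
  rot[19] = i$occurrextraterrestr
  rot[20] = $occurrextraterrestri
Sorted (with $ < everything):
  sorted[0] = $occurrextraterrestri  (last char: 'i')
  sorted[1] = aterrestri$occurrextr  (last char: 'r')
  sorted[2] = ccurrextraterrestri$o  (last char: 'o')
  sorted[3] = currextraterrestri$oc  (last char: 'c')
  sorted[4] = errestri$occurrextrat  (last char: 't')
  sorted[5] = estri$occurrextraterr  (last char: 'r')
  sorted[6] = extraterrestri$occurr  (last char: 'r')
  sorted[7] = i$occurrextraterrestr  (last char: 'r')
  sorted[8] = occurrextraterrestri$  (last char: '$')
  sorted[9] = raterrestri$occurrext  (last char: 't')
  sorted[10] = restri$occurrextrater  (last char: 'r')
  sorted[11] = rextraterrestri$occur  (last char: 'r')
  sorted[12] = ri$occurrextraterrest  (last char: 't')
  sorted[13] = rrestri$occurrextrate  (last char: 'e')
  sorted[14] = rrextraterrestri$occu  (last char: 'u')
  sorted[15] = stri$occurrextraterre  (last char: 'e')
  sorted[16] = terrestri$occurrextra  (last char: 'a')
  sorted[17] = traterrestri$occurrex  (last char: 'x')
  sorted[18] = tri$occurrextraterres  (last char: 's')
  sorted[19] = urrextraterrestri$occ  (last char: 'c')
  sorted[20] = xtraterrestri$occurre  (last char: 'e')
Last column: iroctrrr$trrteueaxsce
Original string S is at sorted index 8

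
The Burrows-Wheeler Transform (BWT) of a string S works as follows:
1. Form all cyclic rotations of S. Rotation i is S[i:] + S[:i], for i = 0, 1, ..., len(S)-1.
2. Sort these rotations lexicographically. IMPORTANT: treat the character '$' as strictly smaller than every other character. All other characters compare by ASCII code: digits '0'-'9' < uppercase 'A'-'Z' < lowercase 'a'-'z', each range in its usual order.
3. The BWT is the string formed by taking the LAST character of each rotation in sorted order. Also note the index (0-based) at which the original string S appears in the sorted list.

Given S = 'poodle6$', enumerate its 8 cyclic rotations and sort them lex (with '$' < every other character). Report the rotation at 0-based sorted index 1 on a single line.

Answer: 6$poodle

Derivation:
All 8 rotations (rotation i = S[i:]+S[:i]):
  rot[0] = poodle6$
  rot[1] = oodle6$p
  rot[2] = odle6$po
  rot[3] = dle6$poo
  rot[4] = le6$pood
  rot[5] = e6$poodl
  rot[6] = 6$poodle
  rot[7] = $poodle6
Sorted (with $ < everything):
  sorted[0] = $poodle6
  sorted[1] = 6$poodle
  sorted[2] = dle6$poo
  sorted[3] = e6$poodl
  sorted[4] = le6$pood
  sorted[5] = odle6$po
  sorted[6] = oodle6$p
  sorted[7] = poodle6$
sorted[1] = 6$poodle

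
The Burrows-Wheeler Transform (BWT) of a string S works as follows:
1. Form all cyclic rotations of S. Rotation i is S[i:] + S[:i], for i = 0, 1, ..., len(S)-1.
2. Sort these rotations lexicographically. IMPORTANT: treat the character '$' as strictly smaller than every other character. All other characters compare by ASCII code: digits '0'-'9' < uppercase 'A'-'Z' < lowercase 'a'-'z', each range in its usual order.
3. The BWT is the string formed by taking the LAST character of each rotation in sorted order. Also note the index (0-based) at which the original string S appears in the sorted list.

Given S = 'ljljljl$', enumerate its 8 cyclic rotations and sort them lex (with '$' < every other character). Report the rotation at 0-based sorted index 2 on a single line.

All 8 rotations (rotation i = S[i:]+S[:i]):
  rot[0] = ljljljl$
  rot[1] = jljljl$l
  rot[2] = ljljl$lj
  rot[3] = jljl$ljl
  rot[4] = ljl$ljlj
  rot[5] = jl$ljljl
  rot[6] = l$ljljlj
  rot[7] = $ljljljl
Sorted (with $ < everything):
  sorted[0] = $ljljljl
  sorted[1] = jl$ljljl
  sorted[2] = jljl$ljl
  sorted[3] = jljljl$l
  sorted[4] = l$ljljlj
  sorted[5] = ljl$ljlj
  sorted[6] = ljljl$lj
  sorted[7] = ljljljl$
sorted[2] = jljl$ljl

Answer: jljl$ljl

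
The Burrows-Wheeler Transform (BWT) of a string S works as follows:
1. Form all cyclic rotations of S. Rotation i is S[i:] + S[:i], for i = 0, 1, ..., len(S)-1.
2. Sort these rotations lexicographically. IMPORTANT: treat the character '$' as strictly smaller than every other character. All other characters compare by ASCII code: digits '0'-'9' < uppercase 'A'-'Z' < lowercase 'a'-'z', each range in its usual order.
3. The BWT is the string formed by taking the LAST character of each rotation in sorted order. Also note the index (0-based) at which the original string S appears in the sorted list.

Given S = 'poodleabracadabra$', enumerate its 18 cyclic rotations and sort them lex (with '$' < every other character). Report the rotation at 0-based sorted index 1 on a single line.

All 18 rotations (rotation i = S[i:]+S[:i]):
  rot[0] = poodleabracadabra$
  rot[1] = oodleabracadabra$p
  rot[2] = odleabracadabra$po
  rot[3] = dleabracadabra$poo
  rot[4] = leabracadabra$pood
  rot[5] = eabracadabra$poodl
  rot[6] = abracadabra$poodle
  rot[7] = bracadabra$poodlea
  rot[8] = racadabra$poodleab
  rot[9] = acadabra$poodleabr
  rot[10] = cadabra$poodleabra
  rot[11] = adabra$poodleabrac
  rot[12] = dabra$poodleabraca
  rot[13] = abra$poodleabracad
  rot[14] = bra$poodleabracada
  rot[15] = ra$poodleabracadab
  rot[16] = a$poodleabracadabr
  rot[17] = $poodleabracadabra
Sorted (with $ < everything):
  sorted[0] = $poodleabracadabra
  sorted[1] = a$poodleabracadabr
  sorted[2] = abra$poodleabracad
  sorted[3] = abracadabra$poodle
  sorted[4] = acadabra$poodleabr
  sorted[5] = adabra$poodleabrac
  sorted[6] = bra$poodleabracada
  sorted[7] = bracadabra$poodlea
  sorted[8] = cadabra$poodleabra
  sorted[9] = dabra$poodleabraca
  sorted[10] = dleabracadabra$poo
  sorted[11] = eabracadabra$poodl
  sorted[12] = leabracadabra$pood
  sorted[13] = odleabracadabra$po
  sorted[14] = oodleabracadabra$p
  sorted[15] = poodleabracadabra$
  sorted[16] = ra$poodleabracadab
  sorted[17] = racadabra$poodleab
sorted[1] = a$poodleabracadabr

Answer: a$poodleabracadabr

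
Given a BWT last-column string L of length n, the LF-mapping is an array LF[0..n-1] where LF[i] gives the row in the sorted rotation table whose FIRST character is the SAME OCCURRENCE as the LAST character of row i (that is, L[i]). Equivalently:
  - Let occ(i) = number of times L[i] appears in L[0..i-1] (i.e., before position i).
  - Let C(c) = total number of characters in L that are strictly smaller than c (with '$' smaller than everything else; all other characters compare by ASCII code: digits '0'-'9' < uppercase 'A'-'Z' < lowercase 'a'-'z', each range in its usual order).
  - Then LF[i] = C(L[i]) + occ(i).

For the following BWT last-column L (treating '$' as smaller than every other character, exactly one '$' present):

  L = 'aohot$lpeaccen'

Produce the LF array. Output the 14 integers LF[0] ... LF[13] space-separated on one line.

Answer: 1 10 7 11 13 0 8 12 5 2 3 4 6 9

Derivation:
Char counts: '$':1, 'a':2, 'c':2, 'e':2, 'h':1, 'l':1, 'n':1, 'o':2, 'p':1, 't':1
C (first-col start): C('$')=0, C('a')=1, C('c')=3, C('e')=5, C('h')=7, C('l')=8, C('n')=9, C('o')=10, C('p')=12, C('t')=13
L[0]='a': occ=0, LF[0]=C('a')+0=1+0=1
L[1]='o': occ=0, LF[1]=C('o')+0=10+0=10
L[2]='h': occ=0, LF[2]=C('h')+0=7+0=7
L[3]='o': occ=1, LF[3]=C('o')+1=10+1=11
L[4]='t': occ=0, LF[4]=C('t')+0=13+0=13
L[5]='$': occ=0, LF[5]=C('$')+0=0+0=0
L[6]='l': occ=0, LF[6]=C('l')+0=8+0=8
L[7]='p': occ=0, LF[7]=C('p')+0=12+0=12
L[8]='e': occ=0, LF[8]=C('e')+0=5+0=5
L[9]='a': occ=1, LF[9]=C('a')+1=1+1=2
L[10]='c': occ=0, LF[10]=C('c')+0=3+0=3
L[11]='c': occ=1, LF[11]=C('c')+1=3+1=4
L[12]='e': occ=1, LF[12]=C('e')+1=5+1=6
L[13]='n': occ=0, LF[13]=C('n')+0=9+0=9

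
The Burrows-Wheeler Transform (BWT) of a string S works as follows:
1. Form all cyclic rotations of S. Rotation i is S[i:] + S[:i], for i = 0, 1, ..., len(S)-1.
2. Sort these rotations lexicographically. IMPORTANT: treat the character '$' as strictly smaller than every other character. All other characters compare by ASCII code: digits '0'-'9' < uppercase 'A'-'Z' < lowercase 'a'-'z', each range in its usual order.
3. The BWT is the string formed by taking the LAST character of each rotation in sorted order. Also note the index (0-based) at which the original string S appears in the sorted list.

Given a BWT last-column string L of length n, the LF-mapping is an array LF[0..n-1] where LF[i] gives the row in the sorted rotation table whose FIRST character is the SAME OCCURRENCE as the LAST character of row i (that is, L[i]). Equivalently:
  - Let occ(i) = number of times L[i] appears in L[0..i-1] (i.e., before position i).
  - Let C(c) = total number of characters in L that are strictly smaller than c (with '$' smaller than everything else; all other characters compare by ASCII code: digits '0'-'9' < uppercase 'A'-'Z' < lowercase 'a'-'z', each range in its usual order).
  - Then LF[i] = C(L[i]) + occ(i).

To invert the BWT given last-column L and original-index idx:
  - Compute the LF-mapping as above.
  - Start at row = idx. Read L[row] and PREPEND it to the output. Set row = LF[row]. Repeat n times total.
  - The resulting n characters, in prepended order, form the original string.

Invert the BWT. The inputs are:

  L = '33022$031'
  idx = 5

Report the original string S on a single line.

Answer: 22133003$

Derivation:
LF mapping: 6 7 1 4 5 0 2 8 3
Walk LF starting at row 5, prepending L[row]:
  step 1: row=5, L[5]='$', prepend. Next row=LF[5]=0
  step 2: row=0, L[0]='3', prepend. Next row=LF[0]=6
  step 3: row=6, L[6]='0', prepend. Next row=LF[6]=2
  step 4: row=2, L[2]='0', prepend. Next row=LF[2]=1
  step 5: row=1, L[1]='3', prepend. Next row=LF[1]=7
  step 6: row=7, L[7]='3', prepend. Next row=LF[7]=8
  step 7: row=8, L[8]='1', prepend. Next row=LF[8]=3
  step 8: row=3, L[3]='2', prepend. Next row=LF[3]=4
  step 9: row=4, L[4]='2', prepend. Next row=LF[4]=5
Reversed output: 22133003$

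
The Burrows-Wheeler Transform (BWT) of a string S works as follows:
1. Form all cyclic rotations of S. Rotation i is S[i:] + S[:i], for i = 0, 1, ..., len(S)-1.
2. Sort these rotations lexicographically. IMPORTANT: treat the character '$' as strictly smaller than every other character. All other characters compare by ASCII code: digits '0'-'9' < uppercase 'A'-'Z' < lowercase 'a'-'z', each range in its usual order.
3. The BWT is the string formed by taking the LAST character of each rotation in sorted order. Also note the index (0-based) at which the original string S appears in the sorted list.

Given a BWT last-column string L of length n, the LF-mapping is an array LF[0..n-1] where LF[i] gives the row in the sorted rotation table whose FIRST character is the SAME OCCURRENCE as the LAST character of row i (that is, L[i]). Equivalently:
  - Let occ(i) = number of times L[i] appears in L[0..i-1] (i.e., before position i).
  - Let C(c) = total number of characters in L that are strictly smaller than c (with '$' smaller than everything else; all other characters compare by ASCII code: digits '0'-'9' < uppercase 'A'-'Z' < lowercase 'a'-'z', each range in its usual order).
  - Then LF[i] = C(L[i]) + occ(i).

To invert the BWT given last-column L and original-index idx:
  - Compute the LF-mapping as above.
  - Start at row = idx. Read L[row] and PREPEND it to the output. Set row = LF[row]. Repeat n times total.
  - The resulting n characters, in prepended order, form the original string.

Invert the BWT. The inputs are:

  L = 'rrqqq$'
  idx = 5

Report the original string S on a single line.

Answer: rqqqr$

Derivation:
LF mapping: 4 5 1 2 3 0
Walk LF starting at row 5, prepending L[row]:
  step 1: row=5, L[5]='$', prepend. Next row=LF[5]=0
  step 2: row=0, L[0]='r', prepend. Next row=LF[0]=4
  step 3: row=4, L[4]='q', prepend. Next row=LF[4]=3
  step 4: row=3, L[3]='q', prepend. Next row=LF[3]=2
  step 5: row=2, L[2]='q', prepend. Next row=LF[2]=1
  step 6: row=1, L[1]='r', prepend. Next row=LF[1]=5
Reversed output: rqqqr$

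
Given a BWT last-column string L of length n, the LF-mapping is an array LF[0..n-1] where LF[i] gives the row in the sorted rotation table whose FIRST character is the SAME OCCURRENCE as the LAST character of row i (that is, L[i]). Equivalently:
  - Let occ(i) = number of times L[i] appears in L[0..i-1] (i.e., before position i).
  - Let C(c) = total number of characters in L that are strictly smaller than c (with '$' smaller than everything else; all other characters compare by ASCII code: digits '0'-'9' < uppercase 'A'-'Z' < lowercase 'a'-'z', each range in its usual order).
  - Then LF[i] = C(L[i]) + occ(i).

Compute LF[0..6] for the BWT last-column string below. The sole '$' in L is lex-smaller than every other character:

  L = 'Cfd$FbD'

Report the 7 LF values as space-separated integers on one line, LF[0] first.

Char counts: '$':1, 'C':1, 'D':1, 'F':1, 'b':1, 'd':1, 'f':1
C (first-col start): C('$')=0, C('C')=1, C('D')=2, C('F')=3, C('b')=4, C('d')=5, C('f')=6
L[0]='C': occ=0, LF[0]=C('C')+0=1+0=1
L[1]='f': occ=0, LF[1]=C('f')+0=6+0=6
L[2]='d': occ=0, LF[2]=C('d')+0=5+0=5
L[3]='$': occ=0, LF[3]=C('$')+0=0+0=0
L[4]='F': occ=0, LF[4]=C('F')+0=3+0=3
L[5]='b': occ=0, LF[5]=C('b')+0=4+0=4
L[6]='D': occ=0, LF[6]=C('D')+0=2+0=2

Answer: 1 6 5 0 3 4 2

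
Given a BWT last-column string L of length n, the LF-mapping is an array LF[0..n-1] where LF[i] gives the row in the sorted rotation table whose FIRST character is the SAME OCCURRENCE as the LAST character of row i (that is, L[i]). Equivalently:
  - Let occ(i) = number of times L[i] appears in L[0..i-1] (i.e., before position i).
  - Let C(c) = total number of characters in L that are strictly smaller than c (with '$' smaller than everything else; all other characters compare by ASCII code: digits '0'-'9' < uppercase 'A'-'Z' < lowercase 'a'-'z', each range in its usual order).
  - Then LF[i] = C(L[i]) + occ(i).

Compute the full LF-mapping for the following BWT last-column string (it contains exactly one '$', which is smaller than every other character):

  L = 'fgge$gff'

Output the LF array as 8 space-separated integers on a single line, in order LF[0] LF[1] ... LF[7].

Answer: 2 5 6 1 0 7 3 4

Derivation:
Char counts: '$':1, 'e':1, 'f':3, 'g':3
C (first-col start): C('$')=0, C('e')=1, C('f')=2, C('g')=5
L[0]='f': occ=0, LF[0]=C('f')+0=2+0=2
L[1]='g': occ=0, LF[1]=C('g')+0=5+0=5
L[2]='g': occ=1, LF[2]=C('g')+1=5+1=6
L[3]='e': occ=0, LF[3]=C('e')+0=1+0=1
L[4]='$': occ=0, LF[4]=C('$')+0=0+0=0
L[5]='g': occ=2, LF[5]=C('g')+2=5+2=7
L[6]='f': occ=1, LF[6]=C('f')+1=2+1=3
L[7]='f': occ=2, LF[7]=C('f')+2=2+2=4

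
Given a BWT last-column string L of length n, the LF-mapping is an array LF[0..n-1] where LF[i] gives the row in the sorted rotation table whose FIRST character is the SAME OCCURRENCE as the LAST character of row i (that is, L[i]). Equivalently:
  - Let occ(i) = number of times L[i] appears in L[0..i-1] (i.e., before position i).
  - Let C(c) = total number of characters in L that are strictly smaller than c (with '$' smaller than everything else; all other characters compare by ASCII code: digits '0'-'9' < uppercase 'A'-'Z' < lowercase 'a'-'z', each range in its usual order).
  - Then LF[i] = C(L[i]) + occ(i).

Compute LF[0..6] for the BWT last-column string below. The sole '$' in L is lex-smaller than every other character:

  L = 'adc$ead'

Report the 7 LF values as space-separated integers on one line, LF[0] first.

Answer: 1 4 3 0 6 2 5

Derivation:
Char counts: '$':1, 'a':2, 'c':1, 'd':2, 'e':1
C (first-col start): C('$')=0, C('a')=1, C('c')=3, C('d')=4, C('e')=6
L[0]='a': occ=0, LF[0]=C('a')+0=1+0=1
L[1]='d': occ=0, LF[1]=C('d')+0=4+0=4
L[2]='c': occ=0, LF[2]=C('c')+0=3+0=3
L[3]='$': occ=0, LF[3]=C('$')+0=0+0=0
L[4]='e': occ=0, LF[4]=C('e')+0=6+0=6
L[5]='a': occ=1, LF[5]=C('a')+1=1+1=2
L[6]='d': occ=1, LF[6]=C('d')+1=4+1=5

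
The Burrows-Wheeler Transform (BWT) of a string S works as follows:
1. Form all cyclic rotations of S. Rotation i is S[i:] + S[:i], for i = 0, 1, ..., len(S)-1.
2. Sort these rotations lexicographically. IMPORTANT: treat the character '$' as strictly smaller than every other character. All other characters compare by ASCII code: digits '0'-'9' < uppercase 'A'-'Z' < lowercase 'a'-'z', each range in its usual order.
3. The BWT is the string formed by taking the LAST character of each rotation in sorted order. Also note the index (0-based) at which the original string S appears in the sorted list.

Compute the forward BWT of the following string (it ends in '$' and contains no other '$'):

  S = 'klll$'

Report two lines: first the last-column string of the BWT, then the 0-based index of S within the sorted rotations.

Answer: l$llk
1

Derivation:
All 5 rotations (rotation i = S[i:]+S[:i]):
  rot[0] = klll$
  rot[1] = lll$k
  rot[2] = ll$kl
  rot[3] = l$kll
  rot[4] = $klll
Sorted (with $ < everything):
  sorted[0] = $klll  (last char: 'l')
  sorted[1] = klll$  (last char: '$')
  sorted[2] = l$kll  (last char: 'l')
  sorted[3] = ll$kl  (last char: 'l')
  sorted[4] = lll$k  (last char: 'k')
Last column: l$llk
Original string S is at sorted index 1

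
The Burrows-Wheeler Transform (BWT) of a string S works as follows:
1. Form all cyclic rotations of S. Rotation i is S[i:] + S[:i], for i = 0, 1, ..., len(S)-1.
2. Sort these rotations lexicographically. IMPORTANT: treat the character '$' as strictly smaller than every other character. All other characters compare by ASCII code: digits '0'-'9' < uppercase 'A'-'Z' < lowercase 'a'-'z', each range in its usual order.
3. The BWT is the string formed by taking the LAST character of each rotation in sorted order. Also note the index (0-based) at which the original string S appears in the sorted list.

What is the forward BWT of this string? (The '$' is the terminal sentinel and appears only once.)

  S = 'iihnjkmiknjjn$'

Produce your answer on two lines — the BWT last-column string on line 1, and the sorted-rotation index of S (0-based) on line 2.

Answer: nii$mnnjjikjkh
3

Derivation:
All 14 rotations (rotation i = S[i:]+S[:i]):
  rot[0] = iihnjkmiknjjn$
  rot[1] = ihnjkmiknjjn$i
  rot[2] = hnjkmiknjjn$ii
  rot[3] = njkmiknjjn$iih
  rot[4] = jkmiknjjn$iihn
  rot[5] = kmiknjjn$iihnj
  rot[6] = miknjjn$iihnjk
  rot[7] = iknjjn$iihnjkm
  rot[8] = knjjn$iihnjkmi
  rot[9] = njjn$iihnjkmik
  rot[10] = jjn$iihnjkmikn
  rot[11] = jn$iihnjkmiknj
  rot[12] = n$iihnjkmiknjj
  rot[13] = $iihnjkmiknjjn
Sorted (with $ < everything):
  sorted[0] = $iihnjkmiknjjn  (last char: 'n')
  sorted[1] = hnjkmiknjjn$ii  (last char: 'i')
  sorted[2] = ihnjkmiknjjn$i  (last char: 'i')
  sorted[3] = iihnjkmiknjjn$  (last char: '$')
  sorted[4] = iknjjn$iihnjkm  (last char: 'm')
  sorted[5] = jjn$iihnjkmikn  (last char: 'n')
  sorted[6] = jkmiknjjn$iihn  (last char: 'n')
  sorted[7] = jn$iihnjkmiknj  (last char: 'j')
  sorted[8] = kmiknjjn$iihnj  (last char: 'j')
  sorted[9] = knjjn$iihnjkmi  (last char: 'i')
  sorted[10] = miknjjn$iihnjk  (last char: 'k')
  sorted[11] = n$iihnjkmiknjj  (last char: 'j')
  sorted[12] = njjn$iihnjkmik  (last char: 'k')
  sorted[13] = njkmiknjjn$iih  (last char: 'h')
Last column: nii$mnnjjikjkh
Original string S is at sorted index 3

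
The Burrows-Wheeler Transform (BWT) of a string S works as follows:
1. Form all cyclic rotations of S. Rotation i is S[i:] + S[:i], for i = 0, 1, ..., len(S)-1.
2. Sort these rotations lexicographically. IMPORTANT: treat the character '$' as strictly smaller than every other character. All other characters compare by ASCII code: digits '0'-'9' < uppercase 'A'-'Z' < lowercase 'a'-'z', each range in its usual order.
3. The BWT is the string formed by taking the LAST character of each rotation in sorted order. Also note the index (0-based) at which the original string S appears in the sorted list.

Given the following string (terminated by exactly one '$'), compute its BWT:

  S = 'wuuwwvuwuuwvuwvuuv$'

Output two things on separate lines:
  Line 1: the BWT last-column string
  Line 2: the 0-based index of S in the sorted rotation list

All 19 rotations (rotation i = S[i:]+S[:i]):
  rot[0] = wuuwwvuwuuwvuwvuuv$
  rot[1] = uuwwvuwuuwvuwvuuv$w
  rot[2] = uwwvuwuuwvuwvuuv$wu
  rot[3] = wwvuwuuwvuwvuuv$wuu
  rot[4] = wvuwuuwvuwvuuv$wuuw
  rot[5] = vuwuuwvuwvuuv$wuuww
  rot[6] = uwuuwvuwvuuv$wuuwwv
  rot[7] = wuuwvuwvuuv$wuuwwvu
  rot[8] = uuwvuwvuuv$wuuwwvuw
  rot[9] = uwvuwvuuv$wuuwwvuwu
  rot[10] = wvuwvuuv$wuuwwvuwuu
  rot[11] = vuwvuuv$wuuwwvuwuuw
  rot[12] = uwvuuv$wuuwwvuwuuwv
  rot[13] = wvuuv$wuuwwvuwuuwvu
  rot[14] = vuuv$wuuwwvuwuuwvuw
  rot[15] = uuv$wuuwwvuwuuwvuwv
  rot[16] = uv$wuuwwvuwuuwvuwvu
  rot[17] = v$wuuwwvuwuuwvuwvuu
  rot[18] = $wuuwwvuwuuwvuwvuuv
Sorted (with $ < everything):
  sorted[0] = $wuuwwvuwuuwvuwvuuv  (last char: 'v')
  sorted[1] = uuv$wuuwwvuwuuwvuwv  (last char: 'v')
  sorted[2] = uuwvuwvuuv$wuuwwvuw  (last char: 'w')
  sorted[3] = uuwwvuwuuwvuwvuuv$w  (last char: 'w')
  sorted[4] = uv$wuuwwvuwuuwvuwvu  (last char: 'u')
  sorted[5] = uwuuwvuwvuuv$wuuwwv  (last char: 'v')
  sorted[6] = uwvuuv$wuuwwvuwuuwv  (last char: 'v')
  sorted[7] = uwvuwvuuv$wuuwwvuwu  (last char: 'u')
  sorted[8] = uwwvuwuuwvuwvuuv$wu  (last char: 'u')
  sorted[9] = v$wuuwwvuwuuwvuwvuu  (last char: 'u')
  sorted[10] = vuuv$wuuwwvuwuuwvuw  (last char: 'w')
  sorted[11] = vuwuuwvuwvuuv$wuuww  (last char: 'w')
  sorted[12] = vuwvuuv$wuuwwvuwuuw  (last char: 'w')
  sorted[13] = wuuwvuwvuuv$wuuwwvu  (last char: 'u')
  sorted[14] = wuuwwvuwuuwvuwvuuv$  (last char: '$')
  sorted[15] = wvuuv$wuuwwvuwuuwvu  (last char: 'u')
  sorted[16] = wvuwuuwvuwvuuv$wuuw  (last char: 'w')
  sorted[17] = wvuwvuuv$wuuwwvuwuu  (last char: 'u')
  sorted[18] = wwvuwuuwvuwvuuv$wuu  (last char: 'u')
Last column: vvwwuvvuuuwwwu$uwuu
Original string S is at sorted index 14

Answer: vvwwuvvuuuwwwu$uwuu
14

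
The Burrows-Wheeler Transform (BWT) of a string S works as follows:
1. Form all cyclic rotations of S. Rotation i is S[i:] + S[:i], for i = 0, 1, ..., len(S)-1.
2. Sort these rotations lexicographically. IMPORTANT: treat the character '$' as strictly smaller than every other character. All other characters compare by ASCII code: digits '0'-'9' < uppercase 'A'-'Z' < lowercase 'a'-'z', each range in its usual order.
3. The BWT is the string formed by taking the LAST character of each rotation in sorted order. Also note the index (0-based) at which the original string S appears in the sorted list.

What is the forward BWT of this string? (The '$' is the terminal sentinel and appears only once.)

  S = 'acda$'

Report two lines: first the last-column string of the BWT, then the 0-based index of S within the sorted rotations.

All 5 rotations (rotation i = S[i:]+S[:i]):
  rot[0] = acda$
  rot[1] = cda$a
  rot[2] = da$ac
  rot[3] = a$acd
  rot[4] = $acda
Sorted (with $ < everything):
  sorted[0] = $acda  (last char: 'a')
  sorted[1] = a$acd  (last char: 'd')
  sorted[2] = acda$  (last char: '$')
  sorted[3] = cda$a  (last char: 'a')
  sorted[4] = da$ac  (last char: 'c')
Last column: ad$ac
Original string S is at sorted index 2

Answer: ad$ac
2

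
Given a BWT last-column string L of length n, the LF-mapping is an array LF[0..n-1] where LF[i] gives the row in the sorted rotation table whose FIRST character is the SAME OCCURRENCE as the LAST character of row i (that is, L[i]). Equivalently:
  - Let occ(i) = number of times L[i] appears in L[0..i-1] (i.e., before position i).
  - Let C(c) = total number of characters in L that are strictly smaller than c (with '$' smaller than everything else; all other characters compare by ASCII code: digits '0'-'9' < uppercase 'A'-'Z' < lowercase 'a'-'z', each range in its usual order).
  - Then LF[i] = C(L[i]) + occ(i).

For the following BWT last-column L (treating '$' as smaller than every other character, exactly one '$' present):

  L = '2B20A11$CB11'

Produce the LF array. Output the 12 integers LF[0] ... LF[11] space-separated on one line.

Answer: 6 9 7 1 8 2 3 0 11 10 4 5

Derivation:
Char counts: '$':1, '0':1, '1':4, '2':2, 'A':1, 'B':2, 'C':1
C (first-col start): C('$')=0, C('0')=1, C('1')=2, C('2')=6, C('A')=8, C('B')=9, C('C')=11
L[0]='2': occ=0, LF[0]=C('2')+0=6+0=6
L[1]='B': occ=0, LF[1]=C('B')+0=9+0=9
L[2]='2': occ=1, LF[2]=C('2')+1=6+1=7
L[3]='0': occ=0, LF[3]=C('0')+0=1+0=1
L[4]='A': occ=0, LF[4]=C('A')+0=8+0=8
L[5]='1': occ=0, LF[5]=C('1')+0=2+0=2
L[6]='1': occ=1, LF[6]=C('1')+1=2+1=3
L[7]='$': occ=0, LF[7]=C('$')+0=0+0=0
L[8]='C': occ=0, LF[8]=C('C')+0=11+0=11
L[9]='B': occ=1, LF[9]=C('B')+1=9+1=10
L[10]='1': occ=2, LF[10]=C('1')+2=2+2=4
L[11]='1': occ=3, LF[11]=C('1')+3=2+3=5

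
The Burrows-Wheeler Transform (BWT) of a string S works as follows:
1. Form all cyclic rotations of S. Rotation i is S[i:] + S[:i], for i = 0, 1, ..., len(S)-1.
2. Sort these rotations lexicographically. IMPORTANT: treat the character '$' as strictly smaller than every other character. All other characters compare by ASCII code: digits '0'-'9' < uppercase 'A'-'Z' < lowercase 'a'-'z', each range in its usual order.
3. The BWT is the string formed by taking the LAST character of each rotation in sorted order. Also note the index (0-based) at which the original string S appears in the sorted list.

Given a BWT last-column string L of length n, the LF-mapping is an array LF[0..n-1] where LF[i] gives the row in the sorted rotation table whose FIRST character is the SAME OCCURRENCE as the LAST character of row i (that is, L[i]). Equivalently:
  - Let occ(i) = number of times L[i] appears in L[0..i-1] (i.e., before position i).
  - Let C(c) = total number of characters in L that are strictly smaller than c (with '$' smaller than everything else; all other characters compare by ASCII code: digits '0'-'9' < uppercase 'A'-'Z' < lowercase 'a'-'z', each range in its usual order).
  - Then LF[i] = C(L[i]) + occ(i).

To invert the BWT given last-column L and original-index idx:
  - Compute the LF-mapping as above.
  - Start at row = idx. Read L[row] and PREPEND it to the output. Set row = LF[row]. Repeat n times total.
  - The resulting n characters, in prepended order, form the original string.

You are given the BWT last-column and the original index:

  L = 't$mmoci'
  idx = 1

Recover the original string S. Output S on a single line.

LF mapping: 6 0 3 4 5 1 2
Walk LF starting at row 1, prepending L[row]:
  step 1: row=1, L[1]='$', prepend. Next row=LF[1]=0
  step 2: row=0, L[0]='t', prepend. Next row=LF[0]=6
  step 3: row=6, L[6]='i', prepend. Next row=LF[6]=2
  step 4: row=2, L[2]='m', prepend. Next row=LF[2]=3
  step 5: row=3, L[3]='m', prepend. Next row=LF[3]=4
  step 6: row=4, L[4]='o', prepend. Next row=LF[4]=5
  step 7: row=5, L[5]='c', prepend. Next row=LF[5]=1
Reversed output: commit$

Answer: commit$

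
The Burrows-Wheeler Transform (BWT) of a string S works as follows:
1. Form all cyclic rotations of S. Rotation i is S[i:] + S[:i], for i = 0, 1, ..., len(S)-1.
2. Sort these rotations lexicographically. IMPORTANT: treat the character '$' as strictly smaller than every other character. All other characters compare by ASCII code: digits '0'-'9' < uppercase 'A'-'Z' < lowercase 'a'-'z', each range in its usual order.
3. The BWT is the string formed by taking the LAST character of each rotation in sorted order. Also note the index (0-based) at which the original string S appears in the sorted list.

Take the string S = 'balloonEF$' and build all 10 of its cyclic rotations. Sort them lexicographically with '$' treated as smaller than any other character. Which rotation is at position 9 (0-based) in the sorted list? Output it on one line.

Answer: oonEF$ball

Derivation:
All 10 rotations (rotation i = S[i:]+S[:i]):
  rot[0] = balloonEF$
  rot[1] = alloonEF$b
  rot[2] = lloonEF$ba
  rot[3] = loonEF$bal
  rot[4] = oonEF$ball
  rot[5] = onEF$ballo
  rot[6] = nEF$balloo
  rot[7] = EF$balloon
  rot[8] = F$balloonE
  rot[9] = $balloonEF
Sorted (with $ < everything):
  sorted[0] = $balloonEF
  sorted[1] = EF$balloon
  sorted[2] = F$balloonE
  sorted[3] = alloonEF$b
  sorted[4] = balloonEF$
  sorted[5] = lloonEF$ba
  sorted[6] = loonEF$bal
  sorted[7] = nEF$balloo
  sorted[8] = onEF$ballo
  sorted[9] = oonEF$ball
sorted[9] = oonEF$ball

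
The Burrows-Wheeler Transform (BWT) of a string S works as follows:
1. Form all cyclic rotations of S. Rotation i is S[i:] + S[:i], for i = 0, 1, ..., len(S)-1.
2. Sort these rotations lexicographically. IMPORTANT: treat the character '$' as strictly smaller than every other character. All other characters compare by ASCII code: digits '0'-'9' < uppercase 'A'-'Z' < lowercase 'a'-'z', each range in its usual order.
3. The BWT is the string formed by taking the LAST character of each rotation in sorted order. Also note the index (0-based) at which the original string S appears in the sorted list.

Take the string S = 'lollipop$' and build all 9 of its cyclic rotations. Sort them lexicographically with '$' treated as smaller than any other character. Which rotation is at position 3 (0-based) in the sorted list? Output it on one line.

Answer: llipop$lo

Derivation:
All 9 rotations (rotation i = S[i:]+S[:i]):
  rot[0] = lollipop$
  rot[1] = ollipop$l
  rot[2] = llipop$lo
  rot[3] = lipop$lol
  rot[4] = ipop$loll
  rot[5] = pop$lolli
  rot[6] = op$lollip
  rot[7] = p$lollipo
  rot[8] = $lollipop
Sorted (with $ < everything):
  sorted[0] = $lollipop
  sorted[1] = ipop$loll
  sorted[2] = lipop$lol
  sorted[3] = llipop$lo
  sorted[4] = lollipop$
  sorted[5] = ollipop$l
  sorted[6] = op$lollip
  sorted[7] = p$lollipo
  sorted[8] = pop$lolli
sorted[3] = llipop$lo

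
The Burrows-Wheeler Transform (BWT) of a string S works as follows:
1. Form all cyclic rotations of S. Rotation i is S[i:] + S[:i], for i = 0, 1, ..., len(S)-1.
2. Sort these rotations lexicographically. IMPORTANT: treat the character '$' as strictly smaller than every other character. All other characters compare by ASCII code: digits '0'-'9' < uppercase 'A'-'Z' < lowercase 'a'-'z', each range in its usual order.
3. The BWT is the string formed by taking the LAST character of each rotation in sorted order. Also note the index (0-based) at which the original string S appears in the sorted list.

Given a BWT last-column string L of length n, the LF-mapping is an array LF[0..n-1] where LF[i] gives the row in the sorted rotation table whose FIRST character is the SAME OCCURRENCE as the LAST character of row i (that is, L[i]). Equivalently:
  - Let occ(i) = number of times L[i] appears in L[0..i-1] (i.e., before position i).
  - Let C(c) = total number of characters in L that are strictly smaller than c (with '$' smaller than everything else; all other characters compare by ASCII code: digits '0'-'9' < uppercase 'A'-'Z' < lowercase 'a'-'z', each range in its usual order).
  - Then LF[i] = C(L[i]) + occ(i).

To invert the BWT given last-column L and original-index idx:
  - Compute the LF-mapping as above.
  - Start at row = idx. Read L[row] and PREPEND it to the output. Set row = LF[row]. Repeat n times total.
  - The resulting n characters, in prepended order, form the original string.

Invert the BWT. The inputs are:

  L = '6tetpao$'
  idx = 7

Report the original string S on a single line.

LF mapping: 1 6 3 7 5 2 4 0
Walk LF starting at row 7, prepending L[row]:
  step 1: row=7, L[7]='$', prepend. Next row=LF[7]=0
  step 2: row=0, L[0]='6', prepend. Next row=LF[0]=1
  step 3: row=1, L[1]='t', prepend. Next row=LF[1]=6
  step 4: row=6, L[6]='o', prepend. Next row=LF[6]=4
  step 5: row=4, L[4]='p', prepend. Next row=LF[4]=5
  step 6: row=5, L[5]='a', prepend. Next row=LF[5]=2
  step 7: row=2, L[2]='e', prepend. Next row=LF[2]=3
  step 8: row=3, L[3]='t', prepend. Next row=LF[3]=7
Reversed output: teapot6$

Answer: teapot6$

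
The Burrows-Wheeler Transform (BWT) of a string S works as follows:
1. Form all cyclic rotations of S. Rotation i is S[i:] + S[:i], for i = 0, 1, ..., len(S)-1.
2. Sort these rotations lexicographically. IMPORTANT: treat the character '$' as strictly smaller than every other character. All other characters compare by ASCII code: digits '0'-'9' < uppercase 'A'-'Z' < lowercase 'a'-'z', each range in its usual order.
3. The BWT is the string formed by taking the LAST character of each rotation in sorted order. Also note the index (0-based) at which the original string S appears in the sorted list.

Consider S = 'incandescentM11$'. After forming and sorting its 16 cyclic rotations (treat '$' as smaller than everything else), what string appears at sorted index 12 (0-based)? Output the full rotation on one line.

Answer: ndescentM11$inca

Derivation:
All 16 rotations (rotation i = S[i:]+S[:i]):
  rot[0] = incandescentM11$
  rot[1] = ncandescentM11$i
  rot[2] = candescentM11$in
  rot[3] = andescentM11$inc
  rot[4] = ndescentM11$inca
  rot[5] = descentM11$incan
  rot[6] = escentM11$incand
  rot[7] = scentM11$incande
  rot[8] = centM11$incandes
  rot[9] = entM11$incandesc
  rot[10] = ntM11$incandesce
  rot[11] = tM11$incandescen
  rot[12] = M11$incandescent
  rot[13] = 11$incandescentM
  rot[14] = 1$incandescentM1
  rot[15] = $incandescentM11
Sorted (with $ < everything):
  sorted[0] = $incandescentM11
  sorted[1] = 1$incandescentM1
  sorted[2] = 11$incandescentM
  sorted[3] = M11$incandescent
  sorted[4] = andescentM11$inc
  sorted[5] = candescentM11$in
  sorted[6] = centM11$incandes
  sorted[7] = descentM11$incan
  sorted[8] = entM11$incandesc
  sorted[9] = escentM11$incand
  sorted[10] = incandescentM11$
  sorted[11] = ncandescentM11$i
  sorted[12] = ndescentM11$inca
  sorted[13] = ntM11$incandesce
  sorted[14] = scentM11$incande
  sorted[15] = tM11$incandescen
sorted[12] = ndescentM11$inca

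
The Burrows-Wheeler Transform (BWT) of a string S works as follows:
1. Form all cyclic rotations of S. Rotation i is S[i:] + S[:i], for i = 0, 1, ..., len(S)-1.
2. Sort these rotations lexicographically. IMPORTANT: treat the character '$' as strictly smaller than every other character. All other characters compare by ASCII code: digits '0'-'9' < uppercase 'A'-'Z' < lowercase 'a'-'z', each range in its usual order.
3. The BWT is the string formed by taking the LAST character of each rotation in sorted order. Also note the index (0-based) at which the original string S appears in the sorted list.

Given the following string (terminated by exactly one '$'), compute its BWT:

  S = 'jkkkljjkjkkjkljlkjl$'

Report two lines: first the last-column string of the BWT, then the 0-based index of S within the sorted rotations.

Answer: lljk$kkljkljjkkjjkkj
4

Derivation:
All 20 rotations (rotation i = S[i:]+S[:i]):
  rot[0] = jkkkljjkjkkjkljlkjl$
  rot[1] = kkkljjkjkkjkljlkjl$j
  rot[2] = kkljjkjkkjkljlkjl$jk
  rot[3] = kljjkjkkjkljlkjl$jkk
  rot[4] = ljjkjkkjkljlkjl$jkkk
  rot[5] = jjkjkkjkljlkjl$jkkkl
  rot[6] = jkjkkjkljlkjl$jkkklj
  rot[7] = kjkkjkljlkjl$jkkkljj
  rot[8] = jkkjkljlkjl$jkkkljjk
  rot[9] = kkjkljlkjl$jkkkljjkj
  rot[10] = kjkljlkjl$jkkkljjkjk
  rot[11] = jkljlkjl$jkkkljjkjkk
  rot[12] = kljlkjl$jkkkljjkjkkj
  rot[13] = ljlkjl$jkkkljjkjkkjk
  rot[14] = jlkjl$jkkkljjkjkkjkl
  rot[15] = lkjl$jkkkljjkjkkjklj
  rot[16] = kjl$jkkkljjkjkkjkljl
  rot[17] = jl$jkkkljjkjkkjkljlk
  rot[18] = l$jkkkljjkjkkjkljlkj
  rot[19] = $jkkkljjkjkkjkljlkjl
Sorted (with $ < everything):
  sorted[0] = $jkkkljjkjkkjkljlkjl  (last char: 'l')
  sorted[1] = jjkjkkjkljlkjl$jkkkl  (last char: 'l')
  sorted[2] = jkjkkjkljlkjl$jkkklj  (last char: 'j')
  sorted[3] = jkkjkljlkjl$jkkkljjk  (last char: 'k')
  sorted[4] = jkkkljjkjkkjkljlkjl$  (last char: '$')
  sorted[5] = jkljlkjl$jkkkljjkjkk  (last char: 'k')
  sorted[6] = jl$jkkkljjkjkkjkljlk  (last char: 'k')
  sorted[7] = jlkjl$jkkkljjkjkkjkl  (last char: 'l')
  sorted[8] = kjkkjkljlkjl$jkkkljj  (last char: 'j')
  sorted[9] = kjkljlkjl$jkkkljjkjk  (last char: 'k')
  sorted[10] = kjl$jkkkljjkjkkjkljl  (last char: 'l')
  sorted[11] = kkjkljlkjl$jkkkljjkj  (last char: 'j')
  sorted[12] = kkkljjkjkkjkljlkjl$j  (last char: 'j')
  sorted[13] = kkljjkjkkjkljlkjl$jk  (last char: 'k')
  sorted[14] = kljjkjkkjkljlkjl$jkk  (last char: 'k')
  sorted[15] = kljlkjl$jkkkljjkjkkj  (last char: 'j')
  sorted[16] = l$jkkkljjkjkkjkljlkj  (last char: 'j')
  sorted[17] = ljjkjkkjkljlkjl$jkkk  (last char: 'k')
  sorted[18] = ljlkjl$jkkkljjkjkkjk  (last char: 'k')
  sorted[19] = lkjl$jkkkljjkjkkjklj  (last char: 'j')
Last column: lljk$kkljkljjkkjjkkj
Original string S is at sorted index 4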